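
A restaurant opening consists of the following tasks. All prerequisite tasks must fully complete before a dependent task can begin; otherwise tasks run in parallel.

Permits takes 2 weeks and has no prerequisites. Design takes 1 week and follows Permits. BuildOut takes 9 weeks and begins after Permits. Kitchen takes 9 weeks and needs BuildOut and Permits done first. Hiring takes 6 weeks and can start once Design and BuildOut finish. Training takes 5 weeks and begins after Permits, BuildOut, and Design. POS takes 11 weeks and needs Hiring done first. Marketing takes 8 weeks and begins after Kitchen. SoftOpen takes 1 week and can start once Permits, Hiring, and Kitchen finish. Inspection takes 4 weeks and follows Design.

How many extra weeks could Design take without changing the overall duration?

8

Critical path: Permits→BuildOut→Kitchen→Marketing = 2+9+9+8 = 28, so the finish is 28 weeks.
Longest path through Design: 20 weeks (earliest finish 3, latest finish 11).
Float = 28 − 20 = 8.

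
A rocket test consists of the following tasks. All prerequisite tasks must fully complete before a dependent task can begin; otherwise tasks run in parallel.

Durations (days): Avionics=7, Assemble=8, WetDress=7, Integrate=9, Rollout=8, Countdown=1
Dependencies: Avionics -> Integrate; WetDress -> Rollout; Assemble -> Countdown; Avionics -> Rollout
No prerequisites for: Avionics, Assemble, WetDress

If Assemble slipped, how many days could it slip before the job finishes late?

Critical path: Avionics→Integrate = 7+9 = 16, so the finish is 16 days.
The longest chain containing Assemble totals 9 days.
So Assemble can slip 15 − 8 = 7 days.

7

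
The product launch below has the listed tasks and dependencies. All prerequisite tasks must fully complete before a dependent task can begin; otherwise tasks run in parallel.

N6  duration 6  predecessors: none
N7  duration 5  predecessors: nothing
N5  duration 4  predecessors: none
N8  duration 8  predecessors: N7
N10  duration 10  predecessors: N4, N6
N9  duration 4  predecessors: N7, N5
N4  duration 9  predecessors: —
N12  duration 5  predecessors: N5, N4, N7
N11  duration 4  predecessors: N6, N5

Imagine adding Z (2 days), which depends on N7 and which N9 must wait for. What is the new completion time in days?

19

Originally the plan takes 19 days.
With Z inserted, N9 now waits for max(N7, N5, Z).
New critical path: N4→N10 = 9+10 = 19 ⇒ 19 days.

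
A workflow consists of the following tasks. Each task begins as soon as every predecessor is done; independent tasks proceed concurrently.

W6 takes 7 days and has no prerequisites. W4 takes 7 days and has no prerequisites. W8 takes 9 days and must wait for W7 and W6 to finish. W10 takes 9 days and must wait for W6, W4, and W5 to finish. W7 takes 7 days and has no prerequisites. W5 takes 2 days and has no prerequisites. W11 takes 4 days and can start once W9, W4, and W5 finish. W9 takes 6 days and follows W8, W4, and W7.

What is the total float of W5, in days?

15

The longest chain is W6→W8→W9→W11 = 7+9+6+4 = 26; overall finish 26 days.
W5 finishes as early as 2 and must finish by 17.
Slack of W5 = 15 − 0 = 15 days.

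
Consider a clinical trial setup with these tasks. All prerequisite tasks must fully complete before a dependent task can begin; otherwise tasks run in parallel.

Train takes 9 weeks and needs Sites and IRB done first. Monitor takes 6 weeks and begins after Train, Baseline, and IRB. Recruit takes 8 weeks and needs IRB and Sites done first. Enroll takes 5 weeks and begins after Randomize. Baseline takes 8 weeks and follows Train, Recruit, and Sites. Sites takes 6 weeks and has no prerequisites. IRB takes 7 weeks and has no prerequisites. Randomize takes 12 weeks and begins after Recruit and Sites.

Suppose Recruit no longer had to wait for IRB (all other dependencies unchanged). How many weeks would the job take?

31

Original critical path: IRB→Recruit→Randomize→Enroll = 7+8+12+5 = 32 ⇒ 32 weeks.
Without IRB→Recruit, Recruit's earliest start moves from 7 to 6.
New critical path: Sites→Recruit→Randomize→Enroll = 6+8+12+5 = 31 ⇒ 31 weeks.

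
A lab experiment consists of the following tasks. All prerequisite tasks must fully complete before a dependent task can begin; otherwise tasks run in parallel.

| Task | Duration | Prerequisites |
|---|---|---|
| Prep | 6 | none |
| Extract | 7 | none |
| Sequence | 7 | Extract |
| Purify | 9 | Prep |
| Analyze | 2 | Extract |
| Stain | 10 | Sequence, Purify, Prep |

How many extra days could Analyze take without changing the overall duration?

Critical path: Prep→Purify→Stain = 6+9+10 = 25, so the finish is 25 days.
The longest chain containing Analyze totals 9 days.
Slack of Analyze = 23 − 7 = 16 days.

16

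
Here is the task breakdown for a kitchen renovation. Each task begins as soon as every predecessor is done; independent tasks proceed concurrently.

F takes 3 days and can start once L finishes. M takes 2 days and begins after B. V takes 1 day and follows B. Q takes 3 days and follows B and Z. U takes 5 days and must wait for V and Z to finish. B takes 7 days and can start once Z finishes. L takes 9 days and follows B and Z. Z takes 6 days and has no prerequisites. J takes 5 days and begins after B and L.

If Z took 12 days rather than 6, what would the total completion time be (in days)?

As given, the longest chain is Z→B→L→J = 6+7+9+5 = 27, so the finish is 27 days.
Z lies on that path, so at 12 days the path becomes 33 days.
That remains the longest chain; total 33 days.

33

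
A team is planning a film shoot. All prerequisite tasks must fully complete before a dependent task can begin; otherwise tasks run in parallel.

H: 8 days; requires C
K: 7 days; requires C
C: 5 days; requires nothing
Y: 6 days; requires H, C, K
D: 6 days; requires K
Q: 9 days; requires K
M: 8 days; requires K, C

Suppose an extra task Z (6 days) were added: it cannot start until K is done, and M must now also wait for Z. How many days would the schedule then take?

Originally the schedule takes 21 days.
With Z inserted, M now waits for max(K, C, Z).
New critical path: C→K→Z→M = 5+7+6+8 = 26 ⇒ 26 days.

26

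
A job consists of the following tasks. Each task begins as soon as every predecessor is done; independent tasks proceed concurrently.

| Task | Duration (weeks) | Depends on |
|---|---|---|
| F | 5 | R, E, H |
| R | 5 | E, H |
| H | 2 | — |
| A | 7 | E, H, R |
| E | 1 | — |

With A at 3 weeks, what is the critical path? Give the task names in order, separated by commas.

Actual critical path: H→R→A = 2+5+7 = 14 ⇒ 14 weeks.
A is on the critical path; changing it to 3 makes that path 10 weeks.
Now H→R→F = 2+5+5 = 12 is longest, so the finish becomes 12 weeks.

H, R, F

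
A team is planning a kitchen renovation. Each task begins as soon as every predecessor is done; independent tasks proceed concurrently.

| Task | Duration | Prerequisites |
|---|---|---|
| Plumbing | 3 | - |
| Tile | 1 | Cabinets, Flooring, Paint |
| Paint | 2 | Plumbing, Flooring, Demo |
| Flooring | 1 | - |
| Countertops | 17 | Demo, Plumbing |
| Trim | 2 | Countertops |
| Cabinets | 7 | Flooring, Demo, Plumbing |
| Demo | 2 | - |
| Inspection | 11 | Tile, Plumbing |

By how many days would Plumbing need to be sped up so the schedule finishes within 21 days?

Current finish: 22 days; target: 21.
Plumbing is on every critical path, so each day cut from Plumbing cuts the finish by one (this holds down to a finish of 21).
Need 22 − 21 = 1 day off Plumbing → Plumbing becomes 2 days, finish becomes 21.

1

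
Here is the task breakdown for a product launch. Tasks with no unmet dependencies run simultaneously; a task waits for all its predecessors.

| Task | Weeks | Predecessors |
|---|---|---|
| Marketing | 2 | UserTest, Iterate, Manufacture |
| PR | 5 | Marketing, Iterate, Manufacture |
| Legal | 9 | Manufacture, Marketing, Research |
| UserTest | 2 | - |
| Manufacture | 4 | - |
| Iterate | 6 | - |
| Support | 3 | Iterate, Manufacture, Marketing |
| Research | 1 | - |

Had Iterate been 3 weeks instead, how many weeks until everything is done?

The binding path is Iterate→Marketing→Legal = 6+2+9 = 17; finish at 17 weeks.
Iterate is on the critical path; changing it to 3 makes that path 14 weeks.
Now Manufacture→Marketing→Legal = 4+2+9 = 15 is longest, so the finish becomes 15 weeks.

15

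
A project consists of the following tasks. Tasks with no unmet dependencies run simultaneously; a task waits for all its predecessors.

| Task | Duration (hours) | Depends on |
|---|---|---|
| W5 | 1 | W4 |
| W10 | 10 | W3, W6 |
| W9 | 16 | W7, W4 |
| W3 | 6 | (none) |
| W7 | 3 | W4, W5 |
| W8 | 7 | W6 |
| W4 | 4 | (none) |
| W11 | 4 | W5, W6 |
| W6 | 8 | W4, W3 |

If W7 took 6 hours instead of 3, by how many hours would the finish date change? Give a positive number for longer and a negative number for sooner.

3

Baseline: W4→W5→W7→W9 = 4+1+3+16 = 24 → 24 hours.
Since W7 is critical, the +3 change carries straight to that chain (now 27 hours).
The critical path is still W4→W5→W7→W9; finish is now 27 hours.
Change in finish: 27 − 24 = +3 hours.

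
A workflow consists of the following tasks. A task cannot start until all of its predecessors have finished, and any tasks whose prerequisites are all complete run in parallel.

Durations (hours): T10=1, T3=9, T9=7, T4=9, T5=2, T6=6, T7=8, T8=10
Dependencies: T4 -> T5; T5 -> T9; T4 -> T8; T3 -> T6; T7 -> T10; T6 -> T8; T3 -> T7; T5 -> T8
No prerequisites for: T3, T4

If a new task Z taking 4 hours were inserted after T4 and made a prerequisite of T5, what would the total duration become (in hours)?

Originally the workflow takes 25 hours.
With Z inserted, T5 now waits for max(T4, Z).
New critical path: T3→T6→T8 = 9+6+10 = 25 ⇒ 25 hours.

25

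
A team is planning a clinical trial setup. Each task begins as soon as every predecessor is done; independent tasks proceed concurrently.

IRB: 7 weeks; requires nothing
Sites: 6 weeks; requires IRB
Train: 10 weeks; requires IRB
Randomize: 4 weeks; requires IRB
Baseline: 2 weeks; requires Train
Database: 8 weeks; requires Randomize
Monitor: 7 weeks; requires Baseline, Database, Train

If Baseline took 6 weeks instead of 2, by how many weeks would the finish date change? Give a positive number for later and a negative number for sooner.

4

The binding path is IRB→Train→Baseline→Monitor = 7+10+2+7 = 26; finish at 26 weeks.
Since Baseline is critical, the +4 change carries straight to that chain (now 30 weeks).
No other chain overtakes it, so the finish is 30 weeks.
Change in finish: 30 − 26 = +4 weeks.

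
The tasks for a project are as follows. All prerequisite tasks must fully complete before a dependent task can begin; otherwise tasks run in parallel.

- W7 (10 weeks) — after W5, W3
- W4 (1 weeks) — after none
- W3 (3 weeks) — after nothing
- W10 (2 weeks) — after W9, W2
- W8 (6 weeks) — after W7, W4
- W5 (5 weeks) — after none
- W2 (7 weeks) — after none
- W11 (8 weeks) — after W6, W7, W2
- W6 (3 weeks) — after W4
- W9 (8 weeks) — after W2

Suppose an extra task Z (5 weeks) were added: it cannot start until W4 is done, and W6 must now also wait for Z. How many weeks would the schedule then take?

Originally the schedule takes 23 weeks.
With Z inserted, W6 now waits for max(W4, Z).
New critical path: W5→W7→W11 = 5+10+8 = 23 ⇒ 23 weeks.

23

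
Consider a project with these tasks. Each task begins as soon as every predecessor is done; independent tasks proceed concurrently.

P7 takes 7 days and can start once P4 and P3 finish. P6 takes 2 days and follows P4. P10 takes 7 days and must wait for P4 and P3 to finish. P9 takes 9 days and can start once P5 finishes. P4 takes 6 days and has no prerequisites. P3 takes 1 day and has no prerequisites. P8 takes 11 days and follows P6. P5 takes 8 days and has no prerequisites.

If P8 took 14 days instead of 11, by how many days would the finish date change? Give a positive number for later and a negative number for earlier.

3

The binding path is P4→P6→P8 = 6+2+11 = 19; finish at 19 days.
Since P8 is critical, the +3 change carries straight to that chain (now 22 days).
The critical path is still P4→P6→P8; finish is now 22 days.
Change in finish: 22 − 19 = +3 days.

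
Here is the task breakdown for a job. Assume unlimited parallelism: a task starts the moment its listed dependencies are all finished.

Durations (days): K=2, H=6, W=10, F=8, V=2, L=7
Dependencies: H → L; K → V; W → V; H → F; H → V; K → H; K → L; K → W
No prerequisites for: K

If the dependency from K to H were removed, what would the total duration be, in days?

14

With the dependency in place, K→H→F = 2+6+8 = 16 sets the finish at 16 days.
Without K→H, H's earliest start moves from 2 to 0.
The longest chain is now K→W→V = 2+10+2 = 14, so the plan takes 14 days.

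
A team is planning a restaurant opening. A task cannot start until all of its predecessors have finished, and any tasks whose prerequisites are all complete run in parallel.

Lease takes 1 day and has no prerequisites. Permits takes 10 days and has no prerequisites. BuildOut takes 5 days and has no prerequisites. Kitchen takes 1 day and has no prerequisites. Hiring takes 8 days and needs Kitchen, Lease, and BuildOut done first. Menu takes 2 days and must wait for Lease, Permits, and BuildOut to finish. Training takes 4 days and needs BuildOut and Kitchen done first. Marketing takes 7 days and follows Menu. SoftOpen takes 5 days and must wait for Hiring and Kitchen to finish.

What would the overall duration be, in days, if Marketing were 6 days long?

Critical path before the change: Permits→Menu→Marketing = 10+2+7 = 19 giving 19 days.
Marketing is on the critical path; changing it to 6 makes that path 18 days.
That remains the longest chain; total 18 days.

18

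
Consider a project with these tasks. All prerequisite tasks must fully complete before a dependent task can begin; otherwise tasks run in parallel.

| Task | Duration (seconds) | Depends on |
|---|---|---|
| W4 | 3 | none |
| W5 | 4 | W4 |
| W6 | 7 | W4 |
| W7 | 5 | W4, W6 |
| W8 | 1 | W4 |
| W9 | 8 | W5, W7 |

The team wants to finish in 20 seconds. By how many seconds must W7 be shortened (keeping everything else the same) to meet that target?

Current finish: 23 seconds; target: 20.
W7 is on every critical path, so each second cut from W7 cuts the finish by one (this holds down to a finish of 19).
Need 23 − 20 = 3 seconds off W7 → W7 becomes 2 seconds, finish becomes 20.

3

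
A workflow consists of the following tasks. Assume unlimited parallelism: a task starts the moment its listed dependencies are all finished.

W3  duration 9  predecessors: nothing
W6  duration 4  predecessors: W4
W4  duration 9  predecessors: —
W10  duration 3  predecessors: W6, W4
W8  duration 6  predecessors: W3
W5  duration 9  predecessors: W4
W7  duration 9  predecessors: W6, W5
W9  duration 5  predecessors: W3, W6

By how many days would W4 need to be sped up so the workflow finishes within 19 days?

8

Current finish: 27 days; target: 19.
W4 is on every critical path, so each day cut from W4 cuts the finish by one (this holds down to a finish of 19).
Need 27 − 19 = 8 days off W4 → W4 becomes 1 day, finish becomes 19.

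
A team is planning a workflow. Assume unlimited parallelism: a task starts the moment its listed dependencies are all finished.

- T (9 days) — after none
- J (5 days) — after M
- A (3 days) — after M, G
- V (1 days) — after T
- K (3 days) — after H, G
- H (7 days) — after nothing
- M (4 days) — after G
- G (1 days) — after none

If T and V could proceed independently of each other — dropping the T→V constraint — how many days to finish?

10

With the dependency in place, G→M→J = 1+4+5 = 10 sets the finish at 10 days.
Without T→V, V's earliest start moves from 9 to 0.
After: G→M→J = 1+4+5 = 10 → 10 days.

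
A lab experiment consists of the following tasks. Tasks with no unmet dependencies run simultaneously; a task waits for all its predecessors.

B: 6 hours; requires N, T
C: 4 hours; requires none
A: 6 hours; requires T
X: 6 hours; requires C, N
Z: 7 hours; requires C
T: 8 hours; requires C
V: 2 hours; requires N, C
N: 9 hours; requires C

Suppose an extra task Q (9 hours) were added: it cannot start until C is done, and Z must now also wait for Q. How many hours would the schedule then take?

Originally the schedule takes 19 hours.
With Q inserted, Z now waits for max(C, Q).
New critical path: C→Q→Z = 4+9+7 = 20 ⇒ 20 hours.

20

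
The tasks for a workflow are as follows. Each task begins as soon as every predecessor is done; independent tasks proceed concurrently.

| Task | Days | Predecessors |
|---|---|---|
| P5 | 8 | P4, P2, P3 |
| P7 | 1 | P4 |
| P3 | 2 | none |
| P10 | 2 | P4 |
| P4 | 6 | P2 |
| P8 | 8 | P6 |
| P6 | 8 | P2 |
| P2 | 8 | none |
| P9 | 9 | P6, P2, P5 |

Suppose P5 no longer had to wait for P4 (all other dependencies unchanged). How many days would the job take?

25

With the dependency in place, P2→P4→P5→P9 = 8+6+8+9 = 31 sets the finish at 31 days.
Without P4→P5, P5's earliest start moves from 14 to 8.
New critical path: P2→P5→P9 = 8+8+9 = 25 ⇒ 25 days.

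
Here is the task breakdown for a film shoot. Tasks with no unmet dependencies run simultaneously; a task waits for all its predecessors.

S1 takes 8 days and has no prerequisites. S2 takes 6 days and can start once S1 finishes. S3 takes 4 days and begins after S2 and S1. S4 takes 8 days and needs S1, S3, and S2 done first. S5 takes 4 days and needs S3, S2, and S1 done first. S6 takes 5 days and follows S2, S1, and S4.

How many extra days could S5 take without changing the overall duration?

Critical path: S1→S2→S3→S4→S6 = 8+6+4+8+5 = 31, so the finish is 31 days.
The longest chain containing S5 totals 22 days.
So S5 can slip 31 − 22 = 9 days.

9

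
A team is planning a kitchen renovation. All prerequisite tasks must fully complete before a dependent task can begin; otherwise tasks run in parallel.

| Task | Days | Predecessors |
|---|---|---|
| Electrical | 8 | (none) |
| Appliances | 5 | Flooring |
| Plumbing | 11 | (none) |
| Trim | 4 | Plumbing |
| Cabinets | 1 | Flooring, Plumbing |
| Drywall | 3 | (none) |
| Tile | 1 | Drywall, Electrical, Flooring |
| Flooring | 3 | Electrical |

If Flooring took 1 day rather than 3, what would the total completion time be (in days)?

Critical path before the change: Electrical→Flooring→Appliances = 8+3+5 = 16 giving 16 days.
Flooring lies on that path, so at 1 day the path becomes 14 days.
New critical path: Plumbing→Trim = 11+4 = 15 ⇒ 15 days.

15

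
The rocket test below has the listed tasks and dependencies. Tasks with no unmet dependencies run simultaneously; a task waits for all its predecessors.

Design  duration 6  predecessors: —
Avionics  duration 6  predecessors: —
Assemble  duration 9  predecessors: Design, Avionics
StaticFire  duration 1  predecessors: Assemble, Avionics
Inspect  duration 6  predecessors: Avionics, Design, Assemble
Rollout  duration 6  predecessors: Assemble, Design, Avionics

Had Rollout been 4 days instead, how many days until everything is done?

21

Critical path before the change: Design→Assemble→Rollout = 6+9+6 = 21 giving 21 days.
Rollout lies on that path, so at 4 days the path becomes 19 days.
New critical path: Design→Assemble→Inspect = 6+9+6 = 21 ⇒ 21 days.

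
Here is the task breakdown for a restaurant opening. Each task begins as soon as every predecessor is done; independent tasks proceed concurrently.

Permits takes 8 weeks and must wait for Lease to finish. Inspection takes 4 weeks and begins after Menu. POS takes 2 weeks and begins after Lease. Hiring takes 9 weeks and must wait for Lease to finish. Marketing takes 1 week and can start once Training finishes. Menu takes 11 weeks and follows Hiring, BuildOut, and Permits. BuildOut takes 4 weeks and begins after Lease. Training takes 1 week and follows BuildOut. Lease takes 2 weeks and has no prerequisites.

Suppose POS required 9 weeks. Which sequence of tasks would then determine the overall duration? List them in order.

The binding path is Lease→Hiring→Menu→Inspection = 2+9+11+4 = 26; finish at 26 weeks.
POS is off the critical path — its longest chain is 4 weeks, giving 22 of slack.
That remains the longest chain; total 26 weeks.

Lease, Hiring, Menu, Inspection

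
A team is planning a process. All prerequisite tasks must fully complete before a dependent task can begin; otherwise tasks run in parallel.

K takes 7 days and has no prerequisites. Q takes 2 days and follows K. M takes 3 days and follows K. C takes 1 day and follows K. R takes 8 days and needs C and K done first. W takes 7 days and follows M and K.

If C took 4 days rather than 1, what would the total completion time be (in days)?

19

The binding path is K→M→W = 7+3+7 = 17; finish at 17 days.
C is off the critical path — its longest chain is 16 days, giving 1 of slack.
New critical path: K→C→R = 7+4+8 = 19 ⇒ 19 days.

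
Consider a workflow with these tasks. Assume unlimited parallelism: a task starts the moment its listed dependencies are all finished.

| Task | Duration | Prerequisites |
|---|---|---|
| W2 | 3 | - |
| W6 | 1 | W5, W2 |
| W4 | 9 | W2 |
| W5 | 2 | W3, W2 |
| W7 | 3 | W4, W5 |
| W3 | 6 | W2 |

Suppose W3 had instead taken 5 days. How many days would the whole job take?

Critical path before the change: W2→W4→W7 = 3+9+3 = 15 giving 15 days.
W3 has 1 day of float (longest path through it is 14).
That remains the longest chain; total 15 days.

15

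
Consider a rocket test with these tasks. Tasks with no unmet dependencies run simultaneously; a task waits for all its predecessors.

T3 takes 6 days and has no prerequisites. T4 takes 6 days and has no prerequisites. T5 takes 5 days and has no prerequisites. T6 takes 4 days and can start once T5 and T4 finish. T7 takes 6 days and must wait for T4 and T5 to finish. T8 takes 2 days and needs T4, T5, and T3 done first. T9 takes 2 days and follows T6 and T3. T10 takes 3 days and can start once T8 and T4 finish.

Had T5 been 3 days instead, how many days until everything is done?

12

Critical path before the change: T4→T6→T9 = 6+4+2 = 12 giving 12 days.
T5 is off the critical path — its longest chain is 11 days, giving 1 of slack.
That remains the longest chain; total 12 days.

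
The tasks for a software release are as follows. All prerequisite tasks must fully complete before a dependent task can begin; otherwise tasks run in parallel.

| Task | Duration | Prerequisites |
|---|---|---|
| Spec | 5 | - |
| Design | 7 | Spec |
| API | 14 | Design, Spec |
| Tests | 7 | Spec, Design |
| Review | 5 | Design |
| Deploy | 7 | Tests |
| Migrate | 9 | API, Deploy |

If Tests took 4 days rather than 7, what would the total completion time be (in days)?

35

The binding path is Spec→Design→Tests→Deploy→Migrate = 5+7+7+7+9 = 35; finish at 35 days.
Tests is on the critical path; changing it to 4 makes that path 32 days.
The binding chain switches to Spec→Design→API→Migrate = 5+7+14+9 = 35; finish 35 days.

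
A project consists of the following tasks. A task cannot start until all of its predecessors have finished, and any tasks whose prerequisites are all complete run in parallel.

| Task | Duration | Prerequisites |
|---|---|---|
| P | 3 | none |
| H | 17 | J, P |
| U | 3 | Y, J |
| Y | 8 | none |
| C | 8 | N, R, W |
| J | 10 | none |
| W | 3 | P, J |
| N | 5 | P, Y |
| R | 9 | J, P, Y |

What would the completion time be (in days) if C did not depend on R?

27

With the dependency in place, J→R→C = 10+9+8 = 27 sets the finish at 27 days.
Without R→C, C's earliest start moves from 19 to 13.
After: J→H = 10+17 = 27 → 27 days.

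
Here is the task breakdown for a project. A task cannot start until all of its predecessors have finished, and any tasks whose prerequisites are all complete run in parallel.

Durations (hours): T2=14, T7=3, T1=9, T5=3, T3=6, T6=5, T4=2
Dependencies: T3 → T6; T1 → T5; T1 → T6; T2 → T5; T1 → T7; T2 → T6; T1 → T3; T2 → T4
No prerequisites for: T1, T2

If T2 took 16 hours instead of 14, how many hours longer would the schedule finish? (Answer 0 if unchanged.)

1

Actual critical path: T1→T3→T6 = 9+6+5 = 20 ⇒ 20 hours.
T2 has 1 hour of float (longest path through it is 19).
Now T2→T6 = 16+5 = 21 is longest, so the finish becomes 21 hours.
Change in finish: 21 − 20 = +1 hours.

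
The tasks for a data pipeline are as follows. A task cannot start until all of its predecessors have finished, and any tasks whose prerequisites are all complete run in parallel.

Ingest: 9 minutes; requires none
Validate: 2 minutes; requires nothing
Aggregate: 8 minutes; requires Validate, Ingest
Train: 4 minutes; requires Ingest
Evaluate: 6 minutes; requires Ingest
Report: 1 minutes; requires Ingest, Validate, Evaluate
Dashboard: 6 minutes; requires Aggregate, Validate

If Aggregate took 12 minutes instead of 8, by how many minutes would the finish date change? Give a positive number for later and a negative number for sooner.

The binding path is Ingest→Aggregate→Dashboard = 9+8+6 = 23; finish at 23 minutes.
Aggregate lies on that path, so at 12 minutes the path becomes 27 minutes.
The critical path is still Ingest→Aggregate→Dashboard; finish is now 27 minutes.
Change in finish: 27 − 23 = +4 minutes.

4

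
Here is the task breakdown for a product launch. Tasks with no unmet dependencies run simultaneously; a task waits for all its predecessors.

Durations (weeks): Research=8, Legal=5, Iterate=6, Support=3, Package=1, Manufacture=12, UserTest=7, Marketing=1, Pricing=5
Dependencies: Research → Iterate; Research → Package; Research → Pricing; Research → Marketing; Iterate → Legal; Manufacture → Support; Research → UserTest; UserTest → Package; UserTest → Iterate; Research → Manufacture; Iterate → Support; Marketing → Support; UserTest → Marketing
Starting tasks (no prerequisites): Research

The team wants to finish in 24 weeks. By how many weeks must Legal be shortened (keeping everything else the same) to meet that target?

Current finish: 26 weeks; target: 24.
Legal is on every critical path, so each week cut from Legal cuts the finish by one (this holds down to a finish of 24).
Need 26 − 24 = 2 weeks off Legal → Legal becomes 3 weeks, finish becomes 24.

2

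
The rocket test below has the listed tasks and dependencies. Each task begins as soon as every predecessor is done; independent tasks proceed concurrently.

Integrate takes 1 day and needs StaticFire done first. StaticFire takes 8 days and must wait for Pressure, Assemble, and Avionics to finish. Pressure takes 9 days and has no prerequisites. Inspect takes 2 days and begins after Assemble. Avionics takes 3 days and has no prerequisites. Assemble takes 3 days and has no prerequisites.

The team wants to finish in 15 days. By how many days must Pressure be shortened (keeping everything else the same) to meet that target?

3

Current finish: 18 days; target: 15.
Pressure is on every critical path, so each day cut from Pressure cuts the finish by one (this holds down to a finish of 12).
Need 18 − 15 = 3 days off Pressure → Pressure becomes 6 days, finish becomes 15.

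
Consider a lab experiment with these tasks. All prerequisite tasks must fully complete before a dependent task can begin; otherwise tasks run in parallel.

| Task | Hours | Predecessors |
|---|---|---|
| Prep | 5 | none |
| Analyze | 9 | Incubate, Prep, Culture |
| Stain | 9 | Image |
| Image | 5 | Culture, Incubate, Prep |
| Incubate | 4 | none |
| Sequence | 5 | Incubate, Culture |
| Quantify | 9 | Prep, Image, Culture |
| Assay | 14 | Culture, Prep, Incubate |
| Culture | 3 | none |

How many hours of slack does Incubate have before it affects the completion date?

Prep→Assay = 5+14 = 19 sets the makespan at 19 hours.
The longest chain containing Incubate totals 18 hours.
So Incubate can slip 5 − 4 = 1 hour.

1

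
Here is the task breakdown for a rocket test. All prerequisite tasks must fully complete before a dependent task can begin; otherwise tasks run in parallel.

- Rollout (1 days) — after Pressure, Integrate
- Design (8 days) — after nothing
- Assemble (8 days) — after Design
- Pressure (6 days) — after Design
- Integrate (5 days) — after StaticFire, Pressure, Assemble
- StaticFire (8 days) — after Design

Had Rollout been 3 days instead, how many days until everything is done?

The binding path is Design→Assemble→Integrate→Rollout = 8+8+5+1 = 22; finish at 22 days.
Rollout lies on that path, so at 3 days the path becomes 24 days.
No other chain overtakes it, so the finish is 24 days.

24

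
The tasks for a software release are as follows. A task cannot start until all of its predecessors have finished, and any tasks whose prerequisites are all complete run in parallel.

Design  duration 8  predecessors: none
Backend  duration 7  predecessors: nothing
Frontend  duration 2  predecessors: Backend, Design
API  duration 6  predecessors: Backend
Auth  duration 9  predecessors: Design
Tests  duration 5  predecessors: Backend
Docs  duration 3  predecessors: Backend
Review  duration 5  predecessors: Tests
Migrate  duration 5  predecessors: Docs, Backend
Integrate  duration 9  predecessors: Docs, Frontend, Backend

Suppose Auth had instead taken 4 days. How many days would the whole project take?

19

Baseline: Design→Frontend→Integrate = 8+2+9 = 19 → 19 days.
Auth is off the critical path — its longest chain is 17 days, giving 2 of slack.
No other chain overtakes it, so the finish is 19 days.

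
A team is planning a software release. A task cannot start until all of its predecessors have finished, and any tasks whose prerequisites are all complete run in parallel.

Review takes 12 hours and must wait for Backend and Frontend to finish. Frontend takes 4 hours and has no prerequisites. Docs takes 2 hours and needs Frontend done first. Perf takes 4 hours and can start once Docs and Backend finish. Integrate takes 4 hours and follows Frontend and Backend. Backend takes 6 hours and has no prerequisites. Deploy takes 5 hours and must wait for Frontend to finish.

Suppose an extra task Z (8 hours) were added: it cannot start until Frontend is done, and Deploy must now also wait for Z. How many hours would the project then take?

18

Originally the project takes 18 hours.
With Z inserted, Deploy now waits for max(Frontend, Z).
New critical path: Backend→Review = 6+12 = 18 ⇒ 18 hours.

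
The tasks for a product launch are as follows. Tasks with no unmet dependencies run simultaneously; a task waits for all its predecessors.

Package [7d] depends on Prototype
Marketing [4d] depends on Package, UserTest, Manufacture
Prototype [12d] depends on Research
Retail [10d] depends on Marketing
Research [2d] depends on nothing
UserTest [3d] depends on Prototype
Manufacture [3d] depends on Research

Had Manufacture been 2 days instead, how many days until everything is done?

35

As given, the longest chain is Research→Prototype→Package→Marketing→Retail = 2+12+7+4+10 = 35, so the finish is 35 days.
The longest path through Manufacture is only 19 days, so Manufacture has float 16.
No other chain overtakes it, so the finish is 35 days.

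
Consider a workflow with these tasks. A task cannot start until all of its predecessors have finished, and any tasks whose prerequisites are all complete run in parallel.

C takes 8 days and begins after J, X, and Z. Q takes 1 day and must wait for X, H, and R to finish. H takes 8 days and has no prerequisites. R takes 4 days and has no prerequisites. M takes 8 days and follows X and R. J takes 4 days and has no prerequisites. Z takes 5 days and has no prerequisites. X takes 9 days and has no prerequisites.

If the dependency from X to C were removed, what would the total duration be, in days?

Before: longest chain X→C = 9+8 = 17, finish 17.
Without X→C, C's earliest start moves from 9 to 5.
New critical path: X→M = 9+8 = 17 ⇒ 17 days.

17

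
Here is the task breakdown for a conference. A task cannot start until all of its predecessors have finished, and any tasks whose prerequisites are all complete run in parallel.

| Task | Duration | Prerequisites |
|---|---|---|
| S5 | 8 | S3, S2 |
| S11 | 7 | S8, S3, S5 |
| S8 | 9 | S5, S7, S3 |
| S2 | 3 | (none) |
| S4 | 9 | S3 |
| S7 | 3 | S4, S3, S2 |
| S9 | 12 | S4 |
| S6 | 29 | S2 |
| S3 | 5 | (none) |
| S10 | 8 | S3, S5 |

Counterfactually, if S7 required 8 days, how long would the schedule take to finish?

Actual critical path: S3→S4→S7→S8→S11 = 5+9+3+9+7 = 33 ⇒ 33 days.
S7 is on the critical path; changing it to 8 makes that path 38 days.
No other chain overtakes it, so the finish is 38 days.

38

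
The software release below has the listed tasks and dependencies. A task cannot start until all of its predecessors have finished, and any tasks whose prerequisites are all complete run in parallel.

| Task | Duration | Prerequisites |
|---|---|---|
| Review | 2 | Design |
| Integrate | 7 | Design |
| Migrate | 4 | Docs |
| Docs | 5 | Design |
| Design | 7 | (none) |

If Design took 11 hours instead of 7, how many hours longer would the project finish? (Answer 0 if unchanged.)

4

Actual critical path: Design→Docs→Migrate = 7+5+4 = 16 ⇒ 16 hours.
Since Design is critical, the +4 change carries straight to that chain (now 20 hours).
No other chain overtakes it, so the finish is 20 hours.
Change in finish: 20 − 16 = +4 hours.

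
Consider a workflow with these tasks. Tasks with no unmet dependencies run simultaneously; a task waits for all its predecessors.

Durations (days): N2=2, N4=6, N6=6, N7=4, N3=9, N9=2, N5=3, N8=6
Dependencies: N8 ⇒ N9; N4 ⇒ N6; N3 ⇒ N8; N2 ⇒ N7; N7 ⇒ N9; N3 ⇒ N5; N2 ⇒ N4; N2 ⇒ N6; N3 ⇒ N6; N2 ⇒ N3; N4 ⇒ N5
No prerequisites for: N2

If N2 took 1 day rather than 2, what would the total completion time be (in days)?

18

The binding path is N2→N3→N8→N9 = 2+9+6+2 = 19; finish at 19 days.
N2 is on the critical path; changing it to 1 makes that path 18 days.
The critical path is still N2→N3→N8→N9; finish is now 18 days.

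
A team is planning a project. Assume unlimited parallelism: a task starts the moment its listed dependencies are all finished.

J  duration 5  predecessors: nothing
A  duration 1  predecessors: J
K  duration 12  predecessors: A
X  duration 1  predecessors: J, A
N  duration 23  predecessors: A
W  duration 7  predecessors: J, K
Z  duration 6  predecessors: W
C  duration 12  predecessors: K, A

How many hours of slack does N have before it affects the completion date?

The longest chain is J→A→K→W→Z = 5+1+12+7+6 = 31; overall finish 31 hours.
N finishes as early as 29 and must finish by 31.
So N can slip 31 − 29 = 2 hours.

2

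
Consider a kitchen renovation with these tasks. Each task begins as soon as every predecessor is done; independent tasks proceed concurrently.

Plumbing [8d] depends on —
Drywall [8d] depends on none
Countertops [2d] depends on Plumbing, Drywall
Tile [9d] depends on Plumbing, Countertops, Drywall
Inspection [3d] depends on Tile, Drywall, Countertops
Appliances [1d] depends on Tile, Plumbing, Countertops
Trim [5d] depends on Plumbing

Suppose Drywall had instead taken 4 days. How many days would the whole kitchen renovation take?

Critical path before the change: Drywall→Countertops→Tile→Inspection = 8+2+9+3 = 22 giving 22 days.
Since Drywall is critical, the -4 change carries straight to that chain (now 18 days).
New critical path: Plumbing→Countertops→Tile→Inspection = 8+2+9+3 = 22 ⇒ 22 days.

22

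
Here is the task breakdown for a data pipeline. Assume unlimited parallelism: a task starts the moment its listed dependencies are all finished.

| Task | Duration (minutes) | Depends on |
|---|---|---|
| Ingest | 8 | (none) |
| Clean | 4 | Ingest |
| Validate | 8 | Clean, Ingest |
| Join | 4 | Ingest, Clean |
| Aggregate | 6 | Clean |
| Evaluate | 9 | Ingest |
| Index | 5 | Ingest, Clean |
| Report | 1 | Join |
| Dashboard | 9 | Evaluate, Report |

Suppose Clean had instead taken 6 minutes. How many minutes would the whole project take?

28

Actual critical path: Ingest→Clean→Join→Report→Dashboard = 8+4+4+1+9 = 26 ⇒ 26 minutes.
Clean is on the critical path; changing it to 6 makes that path 28 minutes.
That remains the longest chain; total 28 minutes.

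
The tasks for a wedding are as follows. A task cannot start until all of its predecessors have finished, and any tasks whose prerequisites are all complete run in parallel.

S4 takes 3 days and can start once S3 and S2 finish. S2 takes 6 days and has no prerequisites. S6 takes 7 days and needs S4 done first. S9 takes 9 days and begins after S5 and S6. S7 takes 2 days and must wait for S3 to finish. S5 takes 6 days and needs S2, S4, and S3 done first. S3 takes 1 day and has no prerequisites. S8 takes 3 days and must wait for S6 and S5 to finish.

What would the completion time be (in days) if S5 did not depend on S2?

25

Original critical path: S2→S4→S6→S9 = 6+3+7+9 = 25 ⇒ 25 days.
Dropping S2→S5 doesn't change S5's earliest start (9); another predecessor still binds.
The longest chain is now S2→S4→S6→S9 = 6+3+7+9 = 25, so the project takes 25 days.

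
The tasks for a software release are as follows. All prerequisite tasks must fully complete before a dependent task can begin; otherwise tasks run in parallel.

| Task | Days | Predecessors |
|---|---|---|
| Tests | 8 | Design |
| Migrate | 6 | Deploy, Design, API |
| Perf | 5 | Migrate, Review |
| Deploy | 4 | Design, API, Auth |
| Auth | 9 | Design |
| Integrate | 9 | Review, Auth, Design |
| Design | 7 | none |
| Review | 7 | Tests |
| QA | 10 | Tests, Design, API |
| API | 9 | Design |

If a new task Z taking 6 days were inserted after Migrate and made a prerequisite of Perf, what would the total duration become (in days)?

Originally the schedule takes 31 days.
With Z inserted, Perf now waits for max(Migrate, Review, Z).
New critical path: Design→API→Deploy→Migrate→Z→Perf = 7+9+4+6+6+5 = 37 ⇒ 37 days.

37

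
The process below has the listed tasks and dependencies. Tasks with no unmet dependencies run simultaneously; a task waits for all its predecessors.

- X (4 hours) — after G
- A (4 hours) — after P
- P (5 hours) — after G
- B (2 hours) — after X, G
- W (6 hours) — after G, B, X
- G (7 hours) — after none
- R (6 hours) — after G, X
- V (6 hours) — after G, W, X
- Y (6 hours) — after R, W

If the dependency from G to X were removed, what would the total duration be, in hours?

With the dependency in place, G→X→B→W→V = 7+4+2+6+6 = 25 sets the finish at 25 hours.
Without G→X, X's earliest start moves from 7 to 0.
After: G→B→W→V = 7+2+6+6 = 21 → 21 hours.

21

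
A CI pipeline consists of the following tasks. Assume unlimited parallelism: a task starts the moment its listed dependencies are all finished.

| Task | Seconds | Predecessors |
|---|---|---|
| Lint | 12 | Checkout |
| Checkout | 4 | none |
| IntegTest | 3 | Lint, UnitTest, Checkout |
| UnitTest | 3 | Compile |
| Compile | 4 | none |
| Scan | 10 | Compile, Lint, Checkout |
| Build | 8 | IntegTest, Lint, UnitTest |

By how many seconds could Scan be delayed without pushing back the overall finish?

1

Checkout→Lint→IntegTest→Build = 4+12+3+8 = 27 sets the makespan at 27 seconds.
The longest chain containing Scan totals 26 seconds.
So Scan can slip 27 − 26 = 1 second.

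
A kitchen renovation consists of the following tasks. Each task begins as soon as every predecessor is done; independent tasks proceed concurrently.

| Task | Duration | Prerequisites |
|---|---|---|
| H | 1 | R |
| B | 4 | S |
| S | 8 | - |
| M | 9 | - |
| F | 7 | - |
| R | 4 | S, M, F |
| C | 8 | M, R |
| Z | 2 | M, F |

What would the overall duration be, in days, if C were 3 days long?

The binding path is M→R→C = 9+4+8 = 21; finish at 21 days.
C lies on that path, so at 3 days the path becomes 16 days.
The critical path is still M→R→C; finish is now 16 days.

16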